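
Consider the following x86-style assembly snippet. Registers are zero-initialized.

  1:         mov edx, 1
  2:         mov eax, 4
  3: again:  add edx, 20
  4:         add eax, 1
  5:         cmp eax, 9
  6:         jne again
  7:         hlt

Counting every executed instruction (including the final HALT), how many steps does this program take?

after mov edx, 1: edx=1
after mov eax, 4: eax=4
after add edx, 20: edx=1+20=21
after add eax, 1: eax=4+1=5
cmp eax, 9  (cmp 5,9)
jne again: taken
after add edx, 20: edx=21+20=41
after add eax, 1: eax=5+1=6
cmp eax, 9  (cmp 6,9)
jne again: taken
after add edx, 20: edx=41+20=61
after add eax, 1: eax=6+1=7
cmp eax, 9  (cmp 7,9)
jne again: taken
after add edx, 20: edx=61+20=81
after add eax, 1: eax=7+1=8
cmp eax, 9  (cmp 8,9)
jne again: taken
after add edx, 20: edx=81+20=101
after add eax, 1: eax=8+1=9
cmp eax, 9  (cmp 9,9)
jne again: not taken
halt.
Total executed instructions: 23.

23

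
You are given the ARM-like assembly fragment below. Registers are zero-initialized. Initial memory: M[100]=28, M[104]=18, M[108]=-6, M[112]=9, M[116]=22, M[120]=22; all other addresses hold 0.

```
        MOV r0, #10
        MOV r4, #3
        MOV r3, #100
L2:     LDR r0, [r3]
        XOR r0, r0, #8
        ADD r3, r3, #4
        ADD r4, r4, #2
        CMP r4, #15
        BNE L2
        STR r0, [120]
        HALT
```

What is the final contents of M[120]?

30

after MOV r0, #10: r0=10
after MOV r4, #3: r4=3
after MOV r3, #100: r3=100
after LDR r0, [r3]: r0=M[100]=28
after XOR r0, r0, #8: r0=28^8=20
after ADD r3, r3, #4: r3=100+4=104
after ADD r4, r4, #2: r4=3+2=5
CMP r4, #15  (cmp 5,15)
BNE L2: taken
after LDR r0, [r3]: r0=M[104]=18
after XOR r0, r0, #8: r0=18^8=26
after ADD r3, r3, #4: r3=104+4=108
after ADD r4, r4, #2: r4=5+2=7
CMP r4, #15  (cmp 7,15)
BNE L2: taken
after LDR r0, [r3]: r0=M[108]=-6
after XOR r0, r0, #8: r0=(-6)^8=-14
after ADD r3, r3, #4: r3=108+4=112
after ADD r4, r4, #2: r4=7+2=9
CMP r4, #15  (cmp 9,15)
BNE L2: taken
after LDR r0, [r3]: r0=M[112]=9
after XOR r0, r0, #8: r0=9^8=1
after ADD r3, r3, #4: r3=112+4=116
after ADD r4, r4, #2: r4=9+2=11
CMP r4, #15  (cmp 11,15)
BNE L2: taken
after LDR r0, [r3]: r0=M[116]=22
after XOR r0, r0, #8: r0=22^8=30
after ADD r3, r3, #4: r3=116+4=120
after ADD r4, r4, #2: r4=11+2=13
CMP r4, #15  (cmp 13,15)
BNE L2: taken
after LDR r0, [r3]: r0=M[120]=22
after XOR r0, r0, #8: r0=22^8=30
after ADD r3, r3, #4: r3=120+4=124
after ADD r4, r4, #2: r4=13+2=15
CMP r4, #15  (cmp 15,15)
BNE L2: not taken
STR r0, [120] → M[120]=30
halt.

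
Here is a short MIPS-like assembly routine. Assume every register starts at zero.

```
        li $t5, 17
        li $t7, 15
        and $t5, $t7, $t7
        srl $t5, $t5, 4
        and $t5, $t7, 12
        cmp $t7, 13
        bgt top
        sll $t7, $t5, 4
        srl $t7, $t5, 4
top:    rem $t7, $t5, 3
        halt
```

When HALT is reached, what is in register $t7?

$t5=17
$t7=15
$t5=15&15=15
$t5=15>>4=0
$t5=15&12=12
cmp $t7, 13  (cmp 15,13)
bgt top: taken
$t7=12%3=0
halt.

0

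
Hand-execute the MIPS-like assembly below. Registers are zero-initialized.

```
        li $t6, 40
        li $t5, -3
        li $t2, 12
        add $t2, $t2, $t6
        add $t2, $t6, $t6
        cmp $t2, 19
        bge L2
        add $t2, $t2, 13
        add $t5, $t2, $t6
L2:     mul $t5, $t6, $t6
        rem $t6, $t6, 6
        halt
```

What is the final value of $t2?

80

li $t6, 40 → $t6=40
li $t5, -3 → $t5=-3
li $t2, 12 → $t2=12
add $t2, $t2, $t6 → $t2=12+40=52
add $t2, $t6, $t6 → $t2=40+40=80
cmp $t2, 19  (cmp 80,19)
bge L2: taken
mul $t5, $t6, $t6 → $t5=40*40=1600
rem $t6, $t6, 6 → $t6=40%6=4
halt.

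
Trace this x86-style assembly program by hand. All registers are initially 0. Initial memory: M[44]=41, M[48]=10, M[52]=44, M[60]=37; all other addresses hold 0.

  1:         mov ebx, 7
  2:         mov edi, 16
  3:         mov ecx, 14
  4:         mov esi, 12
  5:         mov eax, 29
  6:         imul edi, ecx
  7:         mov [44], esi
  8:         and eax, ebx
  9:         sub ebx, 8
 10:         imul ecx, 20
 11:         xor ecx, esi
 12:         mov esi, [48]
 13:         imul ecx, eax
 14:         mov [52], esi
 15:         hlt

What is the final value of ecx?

1380

after mov ebx, 7: ebx=7
after mov edi, 16: edi=16
after mov ecx, 14: ecx=14
after mov esi, 12: esi=12
after mov eax, 29: eax=29
after imul edi, ecx: edi=16*14=224
mov [44], esi → M[44]=12
after and eax, ebx: eax=29&7=5
after sub ebx, 8: ebx=7-8=-1
after imul ecx, 20: ecx=14*20=280
after xor ecx, esi: ecx=280^12=276
after mov esi, [48]: esi=M[48]=10
after imul ecx, eax: ecx=276*5=1380
mov [52], esi → M[52]=10
halt.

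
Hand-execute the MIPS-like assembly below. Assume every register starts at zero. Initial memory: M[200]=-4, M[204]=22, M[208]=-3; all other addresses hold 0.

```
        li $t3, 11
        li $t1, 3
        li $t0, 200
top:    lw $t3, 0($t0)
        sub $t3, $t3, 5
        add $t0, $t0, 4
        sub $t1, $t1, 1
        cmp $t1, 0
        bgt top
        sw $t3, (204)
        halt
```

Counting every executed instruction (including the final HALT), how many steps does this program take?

23

after li $t3, 11: $t3=11
after li $t1, 3: $t1=3
after li $t0, 200: $t0=200
after lw $t3, 0($t0): $t3=M[200]=-4
after sub $t3, $t3, 5: $t3=(-4)-5=-9
after add $t0, $t0, 4: $t0=200+4=204
after sub $t1, $t1, 1: $t1=3-1=2
cmp $t1, 0  (cmp 2,0)
bgt top: taken
after lw $t3, 0($t0): $t3=M[204]=22
after sub $t3, $t3, 5: $t3=22-5=17
after add $t0, $t0, 4: $t0=204+4=208
after sub $t1, $t1, 1: $t1=2-1=1
cmp $t1, 0  (cmp 1,0)
bgt top: taken
after lw $t3, 0($t0): $t3=M[208]=-3
after sub $t3, $t3, 5: $t3=(-3)-5=-8
after add $t0, $t0, 4: $t0=208+4=212
after sub $t1, $t1, 1: $t1=1-1=0
cmp $t1, 0  (cmp 0,0)
bgt top: not taken
sw $t3, (204) → M[204]=-8
halt.
Total executed instructions: 23.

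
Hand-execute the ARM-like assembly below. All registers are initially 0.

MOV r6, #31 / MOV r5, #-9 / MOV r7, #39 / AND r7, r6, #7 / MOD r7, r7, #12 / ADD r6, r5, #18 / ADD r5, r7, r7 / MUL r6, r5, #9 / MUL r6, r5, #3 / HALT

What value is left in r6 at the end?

42

r6=31
r5=-9
r7=39
r7=31&7=7
r7=7%12=7
r6=(-9)+18=9
r5=7+7=14
r6=14*9=126
r6=14*3=42
halt.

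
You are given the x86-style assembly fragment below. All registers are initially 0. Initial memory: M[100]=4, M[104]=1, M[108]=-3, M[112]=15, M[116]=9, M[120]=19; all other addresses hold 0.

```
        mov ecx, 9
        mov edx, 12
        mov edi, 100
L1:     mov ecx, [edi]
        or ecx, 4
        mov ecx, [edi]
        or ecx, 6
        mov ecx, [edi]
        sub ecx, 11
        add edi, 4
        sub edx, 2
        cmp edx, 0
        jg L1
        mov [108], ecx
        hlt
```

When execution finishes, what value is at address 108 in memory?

ecx=9
edx=12
edi=100
ecx=M[100]=4
ecx=4|4=4
ecx=M[100]=4
ecx=4|6=6
ecx=M[100]=4
ecx=4-11=-7
edi=100+4=104
edx=12-2=10
cmp edx, 0  (cmp 10,0)
jg L1: taken
ecx=M[104]=1
ecx=1|4=5
ecx=M[104]=1
ecx=1|6=7
ecx=M[104]=1
ecx=1-11=-10
edi=104+4=108
edx=10-2=8
cmp edx, 0  (cmp 8,0)
jg L1: taken
ecx=M[108]=-3
ecx=(-3)|4=-3
ecx=M[108]=-3
ecx=(-3)|6=-1
ecx=M[108]=-3
ecx=(-3)-11=-14
edi=108+4=112
edx=8-2=6
cmp edx, 0  (cmp 6,0)
jg L1: taken
ecx=M[112]=15
ecx=15|4=15
ecx=M[112]=15
ecx=15|6=15
ecx=M[112]=15
ecx=15-11=4
edi=112+4=116
edx=6-2=4
cmp edx, 0  (cmp 4,0)
jg L1: taken
ecx=M[116]=9
ecx=9|4=13
ecx=M[116]=9
ecx=9|6=15
ecx=M[116]=9
ecx=9-11=-2
edi=116+4=120
edx=4-2=2
cmp edx, 0  (cmp 2,0)
jg L1: taken
ecx=M[120]=19
ecx=19|4=23
ecx=M[120]=19
ecx=19|6=23
ecx=M[120]=19
ecx=19-11=8
edi=120+4=124
edx=2-2=0
cmp edx, 0  (cmp 0,0)
jg L1: not taken
mov [108], ecx → M[108]=8
halt.

8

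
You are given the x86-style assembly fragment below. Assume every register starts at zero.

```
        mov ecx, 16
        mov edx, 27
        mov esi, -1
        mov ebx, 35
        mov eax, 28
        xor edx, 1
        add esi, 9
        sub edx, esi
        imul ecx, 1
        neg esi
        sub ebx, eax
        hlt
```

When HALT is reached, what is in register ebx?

7

after mov ecx, 16: ecx=16
after mov edx, 27: edx=27
after mov esi, -1: esi=-1
after mov ebx, 35: ebx=35
after mov eax, 28: eax=28
after xor edx, 1: edx=27^1=26
after add esi, 9: esi=(-1)+9=8
after sub edx, esi: edx=26-8=18
after imul ecx, 1: ecx=16*1=16
after neg esi: esi=-(8)=-8
after sub ebx, eax: ebx=35-28=7
halt.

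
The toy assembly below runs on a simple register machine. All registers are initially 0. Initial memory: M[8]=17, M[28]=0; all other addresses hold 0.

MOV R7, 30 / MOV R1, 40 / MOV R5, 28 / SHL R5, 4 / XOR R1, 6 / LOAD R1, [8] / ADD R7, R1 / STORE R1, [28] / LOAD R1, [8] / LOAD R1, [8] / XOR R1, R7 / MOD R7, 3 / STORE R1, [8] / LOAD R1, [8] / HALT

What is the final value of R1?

R7=30
R1=40
R5=28
R5=28<<4=448
R1=40^6=46
R1=M[8]=17
R7=30+17=47
STORE R1, [28] → M[28]=17
R1=M[8]=17
R1=M[8]=17
R1=17^47=62
R7=47%3=2
STORE R1, [8] → M[8]=62
R1=M[8]=62
halt.

62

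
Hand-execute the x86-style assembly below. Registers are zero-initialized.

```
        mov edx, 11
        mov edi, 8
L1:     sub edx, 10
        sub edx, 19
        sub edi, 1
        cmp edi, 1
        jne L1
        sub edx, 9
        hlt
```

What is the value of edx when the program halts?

edx=11
edi=8
edx=11-10=1
edx=1-19=-18
edi=8-1=7
cmp edi, 1  (cmp 7,1)
jne L1: taken
edx=(-18)-10=-28
edx=(-28)-19=-47
edi=7-1=6
cmp edi, 1  (cmp 6,1)
jne L1: taken
edx=(-47)-10=-57
edx=(-57)-19=-76
edi=6-1=5
cmp edi, 1  (cmp 5,1)
jne L1: taken
edx=(-76)-10=-86
edx=(-86)-19=-105
edi=5-1=4
cmp edi, 1  (cmp 4,1)
jne L1: taken
edx=(-105)-10=-115
edx=(-115)-19=-134
edi=4-1=3
cmp edi, 1  (cmp 3,1)
jne L1: taken
edx=(-134)-10=-144
edx=(-144)-19=-163
edi=3-1=2
cmp edi, 1  (cmp 2,1)
jne L1: taken
edx=(-163)-10=-173
edx=(-173)-19=-192
edi=2-1=1
cmp edi, 1  (cmp 1,1)
jne L1: not taken
edx=(-192)-9=-201
halt.

-201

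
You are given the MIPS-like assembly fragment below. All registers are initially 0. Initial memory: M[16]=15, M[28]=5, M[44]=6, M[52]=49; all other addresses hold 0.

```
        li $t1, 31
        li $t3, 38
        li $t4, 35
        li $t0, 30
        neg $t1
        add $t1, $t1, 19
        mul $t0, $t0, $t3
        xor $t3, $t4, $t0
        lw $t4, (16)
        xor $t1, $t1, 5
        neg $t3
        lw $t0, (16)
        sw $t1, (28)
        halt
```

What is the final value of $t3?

-1111

$t1=31
$t3=38
$t4=35
$t0=30
$t1=-(31)=-31
$t1=(-31)+19=-12
$t0=30*38=1140
$t3=35^1140=1111
$t4=M[16]=15
$t1=(-12)^5=-15
$t3=-(1111)=-1111
$t0=M[16]=15
sw $t1, (28) → M[28]=-15
halt.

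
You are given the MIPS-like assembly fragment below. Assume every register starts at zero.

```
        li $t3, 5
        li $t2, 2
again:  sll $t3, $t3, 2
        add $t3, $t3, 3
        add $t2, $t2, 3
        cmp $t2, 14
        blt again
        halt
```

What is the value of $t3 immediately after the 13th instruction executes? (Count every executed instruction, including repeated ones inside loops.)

after li $t3, 5: $t3=5
after li $t2, 2: $t2=2
after sll $t3, $t3, 2: $t3=5<<2=20
after add $t3, $t3, 3: $t3=20+3=23
after add $t2, $t2, 3: $t2=2+3=5
cmp $t2, 14  (cmp 5,14)
blt again: taken
after sll $t3, $t3, 2: $t3=23<<2=92
after add $t3, $t3, 3: $t3=92+3=95
after add $t2, $t2, 3: $t2=5+3=8
cmp $t2, 14  (cmp 8,14)
blt again: taken
after sll $t3, $t3, 2: $t3=95<<2=380
After step 13: $t3 = 380.

380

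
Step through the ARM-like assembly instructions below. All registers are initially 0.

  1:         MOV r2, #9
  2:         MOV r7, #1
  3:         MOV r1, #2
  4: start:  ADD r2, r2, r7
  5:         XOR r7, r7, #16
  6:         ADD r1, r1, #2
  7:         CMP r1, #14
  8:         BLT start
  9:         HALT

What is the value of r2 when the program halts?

r2=9
r7=1
r1=2
r2=9+1=10
r7=1^16=17
r1=2+2=4
CMP r1, #14  (cmp 4,14)
BLT start: taken
r2=10+17=27
r7=17^16=1
r1=4+2=6
CMP r1, #14  (cmp 6,14)
BLT start: taken
r2=27+1=28
r7=1^16=17
r1=6+2=8
CMP r1, #14  (cmp 8,14)
BLT start: taken
r2=28+17=45
r7=17^16=1
r1=8+2=10
CMP r1, #14  (cmp 10,14)
BLT start: taken
r2=45+1=46
r7=1^16=17
r1=10+2=12
CMP r1, #14  (cmp 12,14)
BLT start: taken
r2=46+17=63
r7=17^16=1
r1=12+2=14
CMP r1, #14  (cmp 14,14)
BLT start: not taken
halt.

63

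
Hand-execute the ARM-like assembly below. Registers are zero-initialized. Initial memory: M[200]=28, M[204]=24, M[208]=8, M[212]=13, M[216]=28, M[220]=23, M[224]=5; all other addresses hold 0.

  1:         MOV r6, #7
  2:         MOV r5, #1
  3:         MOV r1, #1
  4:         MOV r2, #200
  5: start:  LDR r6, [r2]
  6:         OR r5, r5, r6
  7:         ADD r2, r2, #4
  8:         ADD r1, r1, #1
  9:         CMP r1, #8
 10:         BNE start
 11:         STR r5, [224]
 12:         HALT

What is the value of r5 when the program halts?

31

MOV r6, #7 → r6=7
MOV r5, #1 → r5=1
MOV r1, #1 → r1=1
MOV r2, #200 → r2=200
LDR r6, [r2] → r6=M[200]=28
OR r5, r5, r6 → r5=1|28=29
ADD r2, r2, #4 → r2=200+4=204
ADD r1, r1, #1 → r1=1+1=2
CMP r1, #8  (cmp 2,8)
BNE start: taken
LDR r6, [r2] → r6=M[204]=24
OR r5, r5, r6 → r5=29|24=29
ADD r2, r2, #4 → r2=204+4=208
ADD r1, r1, #1 → r1=2+1=3
CMP r1, #8  (cmp 3,8)
BNE start: taken
LDR r6, [r2] → r6=M[208]=8
OR r5, r5, r6 → r5=29|8=29
ADD r2, r2, #4 → r2=208+4=212
ADD r1, r1, #1 → r1=3+1=4
CMP r1, #8  (cmp 4,8)
BNE start: taken
LDR r6, [r2] → r6=M[212]=13
OR r5, r5, r6 → r5=29|13=29
ADD r2, r2, #4 → r2=212+4=216
ADD r1, r1, #1 → r1=4+1=5
CMP r1, #8  (cmp 5,8)
BNE start: taken
LDR r6, [r2] → r6=M[216]=28
OR r5, r5, r6 → r5=29|28=29
ADD r2, r2, #4 → r2=216+4=220
ADD r1, r1, #1 → r1=5+1=6
CMP r1, #8  (cmp 6,8)
BNE start: taken
LDR r6, [r2] → r6=M[220]=23
OR r5, r5, r6 → r5=29|23=31
ADD r2, r2, #4 → r2=220+4=224
ADD r1, r1, #1 → r1=6+1=7
CMP r1, #8  (cmp 7,8)
BNE start: taken
LDR r6, [r2] → r6=M[224]=5
OR r5, r5, r6 → r5=31|5=31
ADD r2, r2, #4 → r2=224+4=228
ADD r1, r1, #1 → r1=7+1=8
CMP r1, #8  (cmp 8,8)
BNE start: not taken
STR r5, [224] → M[224]=31
halt.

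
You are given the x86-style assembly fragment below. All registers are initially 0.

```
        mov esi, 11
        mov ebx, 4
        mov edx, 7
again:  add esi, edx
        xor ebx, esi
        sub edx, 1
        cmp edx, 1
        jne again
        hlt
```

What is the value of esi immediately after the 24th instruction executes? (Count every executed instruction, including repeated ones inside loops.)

mov esi, 11 → esi=11
mov ebx, 4 → ebx=4
mov edx, 7 → edx=7
add esi, edx → esi=11+7=18
xor ebx, esi → ebx=4^18=22
sub edx, 1 → edx=7-1=6
cmp edx, 1  (cmp 6,1)
jne again: taken
add esi, edx → esi=18+6=24
xor ebx, esi → ebx=22^24=14
sub edx, 1 → edx=6-1=5
cmp edx, 1  (cmp 5,1)
jne again: taken
add esi, edx → esi=24+5=29
xor ebx, esi → ebx=14^29=19
sub edx, 1 → edx=5-1=4
cmp edx, 1  (cmp 4,1)
jne again: taken
add esi, edx → esi=29+4=33
xor ebx, esi → ebx=19^33=50
sub edx, 1 → edx=4-1=3
cmp edx, 1  (cmp 3,1)
jne again: taken
add esi, edx → esi=33+3=36
After step 24: esi = 36.

36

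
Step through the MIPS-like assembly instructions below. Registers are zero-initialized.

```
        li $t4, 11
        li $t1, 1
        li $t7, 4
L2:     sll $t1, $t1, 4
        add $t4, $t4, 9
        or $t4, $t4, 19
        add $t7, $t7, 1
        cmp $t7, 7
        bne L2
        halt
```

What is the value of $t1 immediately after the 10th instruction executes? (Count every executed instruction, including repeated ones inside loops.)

li $t4, 11 → $t4=11
li $t1, 1 → $t1=1
li $t7, 4 → $t7=4
sll $t1, $t1, 4 → $t1=1<<4=16
add $t4, $t4, 9 → $t4=11+9=20
or $t4, $t4, 19 → $t4=20|19=23
add $t7, $t7, 1 → $t7=4+1=5
cmp $t7, 7  (cmp 5,7)
bne L2: taken
sll $t1, $t1, 4 → $t1=16<<4=256
After step 10: $t1 = 256.

256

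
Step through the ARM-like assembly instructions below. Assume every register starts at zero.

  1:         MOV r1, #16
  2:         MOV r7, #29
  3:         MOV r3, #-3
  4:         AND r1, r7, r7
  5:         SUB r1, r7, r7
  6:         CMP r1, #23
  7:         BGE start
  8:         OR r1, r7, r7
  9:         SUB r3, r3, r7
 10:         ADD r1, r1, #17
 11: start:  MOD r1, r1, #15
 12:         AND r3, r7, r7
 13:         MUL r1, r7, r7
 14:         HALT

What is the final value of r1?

841

MOV r1, #16 → r1=16
MOV r7, #29 → r7=29
MOV r3, #-3 → r3=-3
AND r1, r7, r7 → r1=29&29=29
SUB r1, r7, r7 → r1=29-29=0
CMP r1, #23  (cmp 0,23)
BGE start: not taken
OR r1, r7, r7 → r1=29|29=29
SUB r3, r3, r7 → r3=(-3)-29=-32
ADD r1, r1, #17 → r1=29+17=46
MOD r1, r1, #15 → r1=46%15=1
AND r3, r7, r7 → r3=29&29=29
MUL r1, r7, r7 → r1=29*29=841
halt.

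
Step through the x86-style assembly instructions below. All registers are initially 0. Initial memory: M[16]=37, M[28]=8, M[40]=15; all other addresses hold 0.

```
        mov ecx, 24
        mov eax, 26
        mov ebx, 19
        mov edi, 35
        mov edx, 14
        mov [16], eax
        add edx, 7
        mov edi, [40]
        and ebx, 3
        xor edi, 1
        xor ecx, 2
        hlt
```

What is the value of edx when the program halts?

21

after mov ecx, 24: ecx=24
after mov eax, 26: eax=26
after mov ebx, 19: ebx=19
after mov edi, 35: edi=35
after mov edx, 14: edx=14
mov [16], eax → M[16]=26
after add edx, 7: edx=14+7=21
after mov edi, [40]: edi=M[40]=15
after and ebx, 3: ebx=19&3=3
after xor edi, 1: edi=15^1=14
after xor ecx, 2: ecx=24^2=26
halt.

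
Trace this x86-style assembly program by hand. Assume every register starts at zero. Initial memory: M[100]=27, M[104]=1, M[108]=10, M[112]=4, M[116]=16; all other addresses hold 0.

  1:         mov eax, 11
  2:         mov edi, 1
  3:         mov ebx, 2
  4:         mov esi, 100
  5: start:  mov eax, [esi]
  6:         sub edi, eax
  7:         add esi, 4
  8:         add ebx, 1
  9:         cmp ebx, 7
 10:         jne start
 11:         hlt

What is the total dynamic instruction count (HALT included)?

eax=11
edi=1
ebx=2
esi=100
eax=M[100]=27
edi=1-27=-26
esi=100+4=104
ebx=2+1=3
cmp ebx, 7  (cmp 3,7)
jne start: taken
eax=M[104]=1
edi=(-26)-1=-27
esi=104+4=108
ebx=3+1=4
cmp ebx, 7  (cmp 4,7)
jne start: taken
eax=M[108]=10
edi=(-27)-10=-37
esi=108+4=112
ebx=4+1=5
cmp ebx, 7  (cmp 5,7)
jne start: taken
eax=M[112]=4
edi=(-37)-4=-41
esi=112+4=116
ebx=5+1=6
cmp ebx, 7  (cmp 6,7)
jne start: taken
eax=M[116]=16
edi=(-41)-16=-57
esi=116+4=120
ebx=6+1=7
cmp ebx, 7  (cmp 7,7)
jne start: not taken
halt.
Total executed instructions: 35.

35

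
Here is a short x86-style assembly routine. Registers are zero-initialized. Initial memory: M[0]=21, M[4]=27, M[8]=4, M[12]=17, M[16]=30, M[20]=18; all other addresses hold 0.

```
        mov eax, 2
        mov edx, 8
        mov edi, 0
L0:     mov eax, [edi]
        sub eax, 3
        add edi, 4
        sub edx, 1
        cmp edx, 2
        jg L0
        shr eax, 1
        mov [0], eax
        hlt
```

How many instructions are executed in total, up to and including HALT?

mov eax, 2 → eax=2
mov edx, 8 → edx=8
mov edi, 0 → edi=0
mov eax, [edi] → eax=M[0]=21
sub eax, 3 → eax=21-3=18
add edi, 4 → edi=0+4=4
sub edx, 1 → edx=8-1=7
cmp edx, 2  (cmp 7,2)
jg L0: taken
mov eax, [edi] → eax=M[4]=27
sub eax, 3 → eax=27-3=24
add edi, 4 → edi=4+4=8
sub edx, 1 → edx=7-1=6
cmp edx, 2  (cmp 6,2)
jg L0: taken
mov eax, [edi] → eax=M[8]=4
sub eax, 3 → eax=4-3=1
add edi, 4 → edi=8+4=12
sub edx, 1 → edx=6-1=5
cmp edx, 2  (cmp 5,2)
jg L0: taken
mov eax, [edi] → eax=M[12]=17
sub eax, 3 → eax=17-3=14
add edi, 4 → edi=12+4=16
sub edx, 1 → edx=5-1=4
cmp edx, 2  (cmp 4,2)
jg L0: taken
mov eax, [edi] → eax=M[16]=30
sub eax, 3 → eax=30-3=27
add edi, 4 → edi=16+4=20
sub edx, 1 → edx=4-1=3
cmp edx, 2  (cmp 3,2)
jg L0: taken
mov eax, [edi] → eax=M[20]=18
sub eax, 3 → eax=18-3=15
add edi, 4 → edi=20+4=24
sub edx, 1 → edx=3-1=2
cmp edx, 2  (cmp 2,2)
jg L0: not taken
shr eax, 1 → eax=15>>1=7
mov [0], eax → M[0]=7
halt.
Total executed instructions: 42.

42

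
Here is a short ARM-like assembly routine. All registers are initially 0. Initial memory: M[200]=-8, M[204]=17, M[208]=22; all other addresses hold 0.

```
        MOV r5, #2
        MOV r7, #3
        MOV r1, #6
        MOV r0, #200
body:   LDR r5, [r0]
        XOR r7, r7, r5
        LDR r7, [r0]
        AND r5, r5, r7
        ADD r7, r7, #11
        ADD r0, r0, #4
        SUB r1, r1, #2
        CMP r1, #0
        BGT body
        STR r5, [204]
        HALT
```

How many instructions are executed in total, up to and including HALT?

33

r5=2
r7=3
r1=6
r0=200
r5=M[200]=-8
r7=3^(-8)=-5
r7=M[200]=-8
r5=(-8)&(-8)=-8
r7=(-8)+11=3
r0=200+4=204
r1=6-2=4
CMP r1, #0  (cmp 4,0)
BGT body: taken
r5=M[204]=17
r7=3^17=18
r7=M[204]=17
r5=17&17=17
r7=17+11=28
r0=204+4=208
r1=4-2=2
CMP r1, #0  (cmp 2,0)
BGT body: taken
r5=M[208]=22
r7=28^22=10
r7=M[208]=22
r5=22&22=22
r7=22+11=33
r0=208+4=212
r1=2-2=0
CMP r1, #0  (cmp 0,0)
BGT body: not taken
STR r5, [204] → M[204]=22
halt.
Total executed instructions: 33.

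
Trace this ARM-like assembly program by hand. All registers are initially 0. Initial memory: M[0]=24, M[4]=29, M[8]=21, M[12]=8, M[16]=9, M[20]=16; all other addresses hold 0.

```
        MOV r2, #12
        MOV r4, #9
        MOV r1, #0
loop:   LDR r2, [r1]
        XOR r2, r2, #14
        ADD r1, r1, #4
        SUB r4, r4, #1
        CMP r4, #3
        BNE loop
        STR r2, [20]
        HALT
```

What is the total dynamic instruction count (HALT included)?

after MOV r2, #12: r2=12
after MOV r4, #9: r4=9
after MOV r1, #0: r1=0
after LDR r2, [r1]: r2=M[0]=24
after XOR r2, r2, #14: r2=24^14=22
after ADD r1, r1, #4: r1=0+4=4
after SUB r4, r4, #1: r4=9-1=8
CMP r4, #3  (cmp 8,3)
BNE loop: taken
after LDR r2, [r1]: r2=M[4]=29
after XOR r2, r2, #14: r2=29^14=19
after ADD r1, r1, #4: r1=4+4=8
after SUB r4, r4, #1: r4=8-1=7
CMP r4, #3  (cmp 7,3)
BNE loop: taken
after LDR r2, [r1]: r2=M[8]=21
after XOR r2, r2, #14: r2=21^14=27
after ADD r1, r1, #4: r1=8+4=12
after SUB r4, r4, #1: r4=7-1=6
CMP r4, #3  (cmp 6,3)
BNE loop: taken
after LDR r2, [r1]: r2=M[12]=8
after XOR r2, r2, #14: r2=8^14=6
after ADD r1, r1, #4: r1=12+4=16
after SUB r4, r4, #1: r4=6-1=5
CMP r4, #3  (cmp 5,3)
BNE loop: taken
after LDR r2, [r1]: r2=M[16]=9
after XOR r2, r2, #14: r2=9^14=7
after ADD r1, r1, #4: r1=16+4=20
after SUB r4, r4, #1: r4=5-1=4
CMP r4, #3  (cmp 4,3)
BNE loop: taken
after LDR r2, [r1]: r2=M[20]=16
after XOR r2, r2, #14: r2=16^14=30
after ADD r1, r1, #4: r1=20+4=24
after SUB r4, r4, #1: r4=4-1=3
CMP r4, #3  (cmp 3,3)
BNE loop: not taken
STR r2, [20] → M[20]=30
halt.
Total executed instructions: 41.

41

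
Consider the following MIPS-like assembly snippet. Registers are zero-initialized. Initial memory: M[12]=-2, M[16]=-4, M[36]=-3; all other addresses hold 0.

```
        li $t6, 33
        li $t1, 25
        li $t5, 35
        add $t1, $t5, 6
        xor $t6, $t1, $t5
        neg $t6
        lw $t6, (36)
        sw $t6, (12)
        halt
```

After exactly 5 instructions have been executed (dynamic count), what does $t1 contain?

li $t6, 33 → $t6=33
li $t1, 25 → $t1=25
li $t5, 35 → $t5=35
add $t1, $t5, 6 → $t1=35+6=41
xor $t6, $t1, $t5 → $t6=41^35=10
After step 5: $t1 = 41.

41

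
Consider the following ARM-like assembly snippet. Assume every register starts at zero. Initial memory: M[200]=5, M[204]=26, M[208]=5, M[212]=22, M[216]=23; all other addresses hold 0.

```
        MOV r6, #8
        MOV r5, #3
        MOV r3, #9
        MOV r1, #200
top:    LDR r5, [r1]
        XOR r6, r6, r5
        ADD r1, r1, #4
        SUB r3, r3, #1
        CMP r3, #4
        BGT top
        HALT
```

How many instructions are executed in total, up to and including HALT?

35

r6=8
r5=3
r3=9
r1=200
r5=M[200]=5
r6=8^5=13
r1=200+4=204
r3=9-1=8
CMP r3, #4  (cmp 8,4)
BGT top: taken
r5=M[204]=26
r6=13^26=23
r1=204+4=208
r3=8-1=7
CMP r3, #4  (cmp 7,4)
BGT top: taken
r5=M[208]=5
r6=23^5=18
r1=208+4=212
r3=7-1=6
CMP r3, #4  (cmp 6,4)
BGT top: taken
r5=M[212]=22
r6=18^22=4
r1=212+4=216
r3=6-1=5
CMP r3, #4  (cmp 5,4)
BGT top: taken
r5=M[216]=23
r6=4^23=19
r1=216+4=220
r3=5-1=4
CMP r3, #4  (cmp 4,4)
BGT top: not taken
halt.
Total executed instructions: 35.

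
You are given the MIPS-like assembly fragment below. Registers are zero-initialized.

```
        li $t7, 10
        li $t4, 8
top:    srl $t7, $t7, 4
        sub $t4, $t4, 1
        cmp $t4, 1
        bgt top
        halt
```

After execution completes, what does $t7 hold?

0

after li $t7, 10: $t7=10
after li $t4, 8: $t4=8
after srl $t7, $t7, 4: $t7=10>>4=0
after sub $t4, $t4, 1: $t4=8-1=7
cmp $t4, 1  (cmp 7,1)
bgt top: taken
after srl $t7, $t7, 4: $t7=0>>4=0
after sub $t4, $t4, 1: $t4=7-1=6
cmp $t4, 1  (cmp 6,1)
bgt top: taken
after srl $t7, $t7, 4: $t7=0>>4=0
after sub $t4, $t4, 1: $t4=6-1=5
cmp $t4, 1  (cmp 5,1)
bgt top: taken
after srl $t7, $t7, 4: $t7=0>>4=0
after sub $t4, $t4, 1: $t4=5-1=4
cmp $t4, 1  (cmp 4,1)
bgt top: taken
after srl $t7, $t7, 4: $t7=0>>4=0
after sub $t4, $t4, 1: $t4=4-1=3
cmp $t4, 1  (cmp 3,1)
bgt top: taken
after srl $t7, $t7, 4: $t7=0>>4=0
after sub $t4, $t4, 1: $t4=3-1=2
cmp $t4, 1  (cmp 2,1)
bgt top: taken
after srl $t7, $t7, 4: $t7=0>>4=0
after sub $t4, $t4, 1: $t4=2-1=1
cmp $t4, 1  (cmp 1,1)
bgt top: not taken
halt.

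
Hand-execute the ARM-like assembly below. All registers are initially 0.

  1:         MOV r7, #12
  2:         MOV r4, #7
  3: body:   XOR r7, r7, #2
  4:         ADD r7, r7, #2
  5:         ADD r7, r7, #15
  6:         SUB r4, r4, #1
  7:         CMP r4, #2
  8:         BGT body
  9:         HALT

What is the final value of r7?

99

after MOV r7, #12: r7=12
after MOV r4, #7: r4=7
after XOR r7, r7, #2: r7=12^2=14
after ADD r7, r7, #2: r7=14+2=16
after ADD r7, r7, #15: r7=16+15=31
after SUB r4, r4, #1: r4=7-1=6
CMP r4, #2  (cmp 6,2)
BGT body: taken
after XOR r7, r7, #2: r7=31^2=29
after ADD r7, r7, #2: r7=29+2=31
after ADD r7, r7, #15: r7=31+15=46
after SUB r4, r4, #1: r4=6-1=5
CMP r4, #2  (cmp 5,2)
BGT body: taken
after XOR r7, r7, #2: r7=46^2=44
after ADD r7, r7, #2: r7=44+2=46
after ADD r7, r7, #15: r7=46+15=61
after SUB r4, r4, #1: r4=5-1=4
CMP r4, #2  (cmp 4,2)
BGT body: taken
after XOR r7, r7, #2: r7=61^2=63
after ADD r7, r7, #2: r7=63+2=65
after ADD r7, r7, #15: r7=65+15=80
after SUB r4, r4, #1: r4=4-1=3
CMP r4, #2  (cmp 3,2)
BGT body: taken
after XOR r7, r7, #2: r7=80^2=82
after ADD r7, r7, #2: r7=82+2=84
after ADD r7, r7, #15: r7=84+15=99
after SUB r4, r4, #1: r4=3-1=2
CMP r4, #2  (cmp 2,2)
BGT body: not taken
halt.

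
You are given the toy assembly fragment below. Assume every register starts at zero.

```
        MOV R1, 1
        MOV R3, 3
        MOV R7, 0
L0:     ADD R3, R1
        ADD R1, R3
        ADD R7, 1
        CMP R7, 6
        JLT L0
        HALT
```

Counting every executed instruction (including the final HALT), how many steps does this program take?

34

MOV R1, 1 → R1=1
MOV R3, 3 → R3=3
MOV R7, 0 → R7=0
ADD R3, R1 → R3=3+1=4
ADD R1, R3 → R1=1+4=5
ADD R7, 1 → R7=0+1=1
CMP R7, 6  (cmp 1,6)
JLT L0: taken
ADD R3, R1 → R3=4+5=9
ADD R1, R3 → R1=5+9=14
ADD R7, 1 → R7=1+1=2
CMP R7, 6  (cmp 2,6)
JLT L0: taken
ADD R3, R1 → R3=9+14=23
ADD R1, R3 → R1=14+23=37
ADD R7, 1 → R7=2+1=3
CMP R7, 6  (cmp 3,6)
JLT L0: taken
ADD R3, R1 → R3=23+37=60
ADD R1, R3 → R1=37+60=97
ADD R7, 1 → R7=3+1=4
CMP R7, 6  (cmp 4,6)
JLT L0: taken
ADD R3, R1 → R3=60+97=157
ADD R1, R3 → R1=97+157=254
ADD R7, 1 → R7=4+1=5
CMP R7, 6  (cmp 5,6)
JLT L0: taken
ADD R3, R1 → R3=157+254=411
ADD R1, R3 → R1=254+411=665
ADD R7, 1 → R7=5+1=6
CMP R7, 6  (cmp 6,6)
JLT L0: not taken
halt.
Total executed instructions: 34.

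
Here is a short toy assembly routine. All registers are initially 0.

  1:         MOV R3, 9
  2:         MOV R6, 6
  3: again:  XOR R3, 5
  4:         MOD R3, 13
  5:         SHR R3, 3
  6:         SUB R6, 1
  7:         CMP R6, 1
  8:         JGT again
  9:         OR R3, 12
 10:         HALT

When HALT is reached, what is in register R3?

after MOV R3, 9: R3=9
after MOV R6, 6: R6=6
after XOR R3, 5: R3=9^5=12
after MOD R3, 13: R3=12%13=12
after SHR R3, 3: R3=12>>3=1
after SUB R6, 1: R6=6-1=5
CMP R6, 1  (cmp 5,1)
JGT again: taken
after XOR R3, 5: R3=1^5=4
after MOD R3, 13: R3=4%13=4
after SHR R3, 3: R3=4>>3=0
after SUB R6, 1: R6=5-1=4
CMP R6, 1  (cmp 4,1)
JGT again: taken
after XOR R3, 5: R3=0^5=5
after MOD R3, 13: R3=5%13=5
after SHR R3, 3: R3=5>>3=0
after SUB R6, 1: R6=4-1=3
CMP R6, 1  (cmp 3,1)
JGT again: taken
after XOR R3, 5: R3=0^5=5
after MOD R3, 13: R3=5%13=5
after SHR R3, 3: R3=5>>3=0
after SUB R6, 1: R6=3-1=2
CMP R6, 1  (cmp 2,1)
JGT again: taken
after XOR R3, 5: R3=0^5=5
after MOD R3, 13: R3=5%13=5
after SHR R3, 3: R3=5>>3=0
after SUB R6, 1: R6=2-1=1
CMP R6, 1  (cmp 1,1)
JGT again: not taken
after OR R3, 12: R3=0|12=12
halt.

12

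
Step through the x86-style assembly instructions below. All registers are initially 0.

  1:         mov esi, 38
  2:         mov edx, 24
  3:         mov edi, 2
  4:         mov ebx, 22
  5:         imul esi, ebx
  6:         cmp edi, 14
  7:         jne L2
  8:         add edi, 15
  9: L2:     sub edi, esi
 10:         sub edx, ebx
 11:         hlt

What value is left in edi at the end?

-834

after mov esi, 38: esi=38
after mov edx, 24: edx=24
after mov edi, 2: edi=2
after mov ebx, 22: ebx=22
after imul esi, ebx: esi=38*22=836
cmp edi, 14  (cmp 2,14)
jne L2: taken
after sub edi, esi: edi=2-836=-834
after sub edx, ebx: edx=24-22=2
halt.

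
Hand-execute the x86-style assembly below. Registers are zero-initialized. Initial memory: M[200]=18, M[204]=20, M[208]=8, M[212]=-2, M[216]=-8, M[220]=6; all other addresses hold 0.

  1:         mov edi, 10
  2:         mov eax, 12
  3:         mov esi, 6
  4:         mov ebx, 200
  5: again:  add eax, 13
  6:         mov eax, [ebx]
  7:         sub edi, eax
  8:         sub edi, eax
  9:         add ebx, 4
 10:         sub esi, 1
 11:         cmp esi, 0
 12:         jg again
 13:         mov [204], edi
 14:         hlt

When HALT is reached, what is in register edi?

mov edi, 10 → edi=10
mov eax, 12 → eax=12
mov esi, 6 → esi=6
mov ebx, 200 → ebx=200
add eax, 13 → eax=12+13=25
mov eax, [ebx] → eax=M[200]=18
sub edi, eax → edi=10-18=-8
sub edi, eax → edi=(-8)-18=-26
add ebx, 4 → ebx=200+4=204
sub esi, 1 → esi=6-1=5
cmp esi, 0  (cmp 5,0)
jg again: taken
add eax, 13 → eax=18+13=31
mov eax, [ebx] → eax=M[204]=20
sub edi, eax → edi=(-26)-20=-46
sub edi, eax → edi=(-46)-20=-66
add ebx, 4 → ebx=204+4=208
sub esi, 1 → esi=5-1=4
cmp esi, 0  (cmp 4,0)
jg again: taken
add eax, 13 → eax=20+13=33
mov eax, [ebx] → eax=M[208]=8
sub edi, eax → edi=(-66)-8=-74
sub edi, eax → edi=(-74)-8=-82
add ebx, 4 → ebx=208+4=212
sub esi, 1 → esi=4-1=3
cmp esi, 0  (cmp 3,0)
jg again: taken
add eax, 13 → eax=8+13=21
mov eax, [ebx] → eax=M[212]=-2
sub edi, eax → edi=(-82)-(-2)=-80
sub edi, eax → edi=(-80)-(-2)=-78
add ebx, 4 → ebx=212+4=216
sub esi, 1 → esi=3-1=2
cmp esi, 0  (cmp 2,0)
jg again: taken
add eax, 13 → eax=(-2)+13=11
mov eax, [ebx] → eax=M[216]=-8
sub edi, eax → edi=(-78)-(-8)=-70
sub edi, eax → edi=(-70)-(-8)=-62
add ebx, 4 → ebx=216+4=220
sub esi, 1 → esi=2-1=1
cmp esi, 0  (cmp 1,0)
jg again: taken
add eax, 13 → eax=(-8)+13=5
mov eax, [ebx] → eax=M[220]=6
sub edi, eax → edi=(-62)-6=-68
sub edi, eax → edi=(-68)-6=-74
add ebx, 4 → ebx=220+4=224
sub esi, 1 → esi=1-1=0
cmp esi, 0  (cmp 0,0)
jg again: not taken
mov [204], edi → M[204]=-74
halt.

-74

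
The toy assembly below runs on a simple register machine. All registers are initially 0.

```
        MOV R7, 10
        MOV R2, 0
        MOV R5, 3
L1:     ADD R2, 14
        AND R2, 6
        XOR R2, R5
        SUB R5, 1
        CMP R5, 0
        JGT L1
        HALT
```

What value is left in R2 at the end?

7

R7=10
R2=0
R5=3
R2=0+14=14
R2=14&6=6
R2=6^3=5
R5=3-1=2
CMP R5, 0  (cmp 2,0)
JGT L1: taken
R2=5+14=19
R2=19&6=2
R2=2^2=0
R5=2-1=1
CMP R5, 0  (cmp 1,0)
JGT L1: taken
R2=0+14=14
R2=14&6=6
R2=6^1=7
R5=1-1=0
CMP R5, 0  (cmp 0,0)
JGT L1: not taken
halt.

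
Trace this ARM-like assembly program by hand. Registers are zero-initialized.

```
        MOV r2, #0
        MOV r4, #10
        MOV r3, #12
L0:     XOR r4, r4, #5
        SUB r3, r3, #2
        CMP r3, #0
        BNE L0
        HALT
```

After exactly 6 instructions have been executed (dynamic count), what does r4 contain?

15

r2=0
r4=10
r3=12
r4=10^5=15
r3=12-2=10
CMP r3, #0  (cmp 10,0)
After step 6: r4 = 15.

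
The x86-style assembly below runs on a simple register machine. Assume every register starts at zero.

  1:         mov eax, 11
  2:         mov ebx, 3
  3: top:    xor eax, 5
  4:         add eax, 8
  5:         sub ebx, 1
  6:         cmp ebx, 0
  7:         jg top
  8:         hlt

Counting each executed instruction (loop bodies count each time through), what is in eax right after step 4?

22

eax=11
ebx=3
eax=11^5=14
eax=14+8=22
After step 4: eax = 22.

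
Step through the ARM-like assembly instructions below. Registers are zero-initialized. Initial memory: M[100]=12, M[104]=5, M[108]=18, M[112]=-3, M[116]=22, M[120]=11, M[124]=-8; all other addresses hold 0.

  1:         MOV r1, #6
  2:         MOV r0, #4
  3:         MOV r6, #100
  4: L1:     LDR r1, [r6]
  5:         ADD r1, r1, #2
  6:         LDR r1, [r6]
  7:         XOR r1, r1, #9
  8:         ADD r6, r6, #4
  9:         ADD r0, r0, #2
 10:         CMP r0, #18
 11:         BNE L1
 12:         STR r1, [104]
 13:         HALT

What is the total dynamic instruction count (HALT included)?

61

r1=6
r0=4
r6=100
r1=M[100]=12
r1=12+2=14
r1=M[100]=12
r1=12^9=5
r6=100+4=104
r0=4+2=6
CMP r0, #18  (cmp 6,18)
BNE L1: taken
r1=M[104]=5
r1=5+2=7
r1=M[104]=5
r1=5^9=12
r6=104+4=108
r0=6+2=8
CMP r0, #18  (cmp 8,18)
BNE L1: taken
r1=M[108]=18
r1=18+2=20
r1=M[108]=18
r1=18^9=27
r6=108+4=112
r0=8+2=10
CMP r0, #18  (cmp 10,18)
BNE L1: taken
r1=M[112]=-3
r1=(-3)+2=-1
r1=M[112]=-3
r1=(-3)^9=-12
r6=112+4=116
r0=10+2=12
CMP r0, #18  (cmp 12,18)
BNE L1: taken
r1=M[116]=22
r1=22+2=24
r1=M[116]=22
r1=22^9=31
r6=116+4=120
r0=12+2=14
CMP r0, #18  (cmp 14,18)
BNE L1: taken
r1=M[120]=11
r1=11+2=13
r1=M[120]=11
r1=11^9=2
r6=120+4=124
r0=14+2=16
CMP r0, #18  (cmp 16,18)
BNE L1: taken
r1=M[124]=-8
r1=(-8)+2=-6
r1=M[124]=-8
r1=(-8)^9=-15
r6=124+4=128
r0=16+2=18
CMP r0, #18  (cmp 18,18)
BNE L1: not taken
STR r1, [104] → M[104]=-15
halt.
Total executed instructions: 61.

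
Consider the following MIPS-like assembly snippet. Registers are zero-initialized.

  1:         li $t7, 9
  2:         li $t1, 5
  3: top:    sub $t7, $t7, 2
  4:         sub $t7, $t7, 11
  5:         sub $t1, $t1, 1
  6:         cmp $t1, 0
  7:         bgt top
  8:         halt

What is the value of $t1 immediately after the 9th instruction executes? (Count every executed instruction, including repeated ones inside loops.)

4

li $t7, 9 → $t7=9
li $t1, 5 → $t1=5
sub $t7, $t7, 2 → $t7=9-2=7
sub $t7, $t7, 11 → $t7=7-11=-4
sub $t1, $t1, 1 → $t1=5-1=4
cmp $t1, 0  (cmp 4,0)
bgt top: taken
sub $t7, $t7, 2 → $t7=(-4)-2=-6
sub $t7, $t7, 11 → $t7=(-6)-11=-17
After step 9: $t1 = 4.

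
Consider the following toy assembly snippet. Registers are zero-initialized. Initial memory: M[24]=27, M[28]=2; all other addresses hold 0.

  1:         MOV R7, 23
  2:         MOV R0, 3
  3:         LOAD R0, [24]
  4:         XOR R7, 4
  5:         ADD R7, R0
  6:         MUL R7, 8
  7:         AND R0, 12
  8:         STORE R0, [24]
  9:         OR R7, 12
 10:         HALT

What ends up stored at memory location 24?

8

after MOV R7, 23: R7=23
after MOV R0, 3: R0=3
after LOAD R0, [24]: R0=M[24]=27
after XOR R7, 4: R7=23^4=19
after ADD R7, R0: R7=19+27=46
after MUL R7, 8: R7=46*8=368
after AND R0, 12: R0=27&12=8
STORE R0, [24] → M[24]=8
after OR R7, 12: R7=368|12=380
halt.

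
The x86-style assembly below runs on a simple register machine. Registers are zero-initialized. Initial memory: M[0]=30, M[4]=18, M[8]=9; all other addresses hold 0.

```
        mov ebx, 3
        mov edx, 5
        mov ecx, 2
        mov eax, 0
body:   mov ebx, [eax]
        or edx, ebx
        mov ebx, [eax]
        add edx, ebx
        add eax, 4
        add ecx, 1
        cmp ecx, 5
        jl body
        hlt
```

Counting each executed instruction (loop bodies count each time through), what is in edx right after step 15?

63

after mov ebx, 3: ebx=3
after mov edx, 5: edx=5
after mov ecx, 2: ecx=2
after mov eax, 0: eax=0
after mov ebx, [eax]: ebx=M[0]=30
after or edx, ebx: edx=5|30=31
after mov ebx, [eax]: ebx=M[0]=30
after add edx, ebx: edx=31+30=61
after add eax, 4: eax=0+4=4
after add ecx, 1: ecx=2+1=3
cmp ecx, 5  (cmp 3,5)
jl body: taken
after mov ebx, [eax]: ebx=M[4]=18
after or edx, ebx: edx=61|18=63
after mov ebx, [eax]: ebx=M[4]=18
After step 15: edx = 63.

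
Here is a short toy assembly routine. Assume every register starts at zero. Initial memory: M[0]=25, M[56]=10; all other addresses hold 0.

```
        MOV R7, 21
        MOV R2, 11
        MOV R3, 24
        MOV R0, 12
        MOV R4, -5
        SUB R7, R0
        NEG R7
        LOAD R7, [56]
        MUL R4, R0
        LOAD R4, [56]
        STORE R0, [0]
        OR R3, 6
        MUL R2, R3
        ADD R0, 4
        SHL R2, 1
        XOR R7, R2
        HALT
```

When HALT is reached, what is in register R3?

30

after MOV R7, 21: R7=21
after MOV R2, 11: R2=11
after MOV R3, 24: R3=24
after MOV R0, 12: R0=12
after MOV R4, -5: R4=-5
after SUB R7, R0: R7=21-12=9
after NEG R7: R7=-(9)=-9
after LOAD R7, [56]: R7=M[56]=10
after MUL R4, R0: R4=(-5)*12=-60
after LOAD R4, [56]: R4=M[56]=10
STORE R0, [0] → M[0]=12
after OR R3, 6: R3=24|6=30
after MUL R2, R3: R2=11*30=330
after ADD R0, 4: R0=12+4=16
after SHL R2, 1: R2=330<<1=660
after XOR R7, R2: R7=10^660=670
halt.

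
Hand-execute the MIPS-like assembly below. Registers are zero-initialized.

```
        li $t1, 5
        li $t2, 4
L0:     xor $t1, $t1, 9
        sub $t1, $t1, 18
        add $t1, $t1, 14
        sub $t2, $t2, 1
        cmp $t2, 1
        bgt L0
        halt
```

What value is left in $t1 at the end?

-16

after li $t1, 5: $t1=5
after li $t2, 4: $t2=4
after xor $t1, $t1, 9: $t1=5^9=12
after sub $t1, $t1, 18: $t1=12-18=-6
after add $t1, $t1, 14: $t1=(-6)+14=8
after sub $t2, $t2, 1: $t2=4-1=3
cmp $t2, 1  (cmp 3,1)
bgt L0: taken
after xor $t1, $t1, 9: $t1=8^9=1
after sub $t1, $t1, 18: $t1=1-18=-17
after add $t1, $t1, 14: $t1=(-17)+14=-3
after sub $t2, $t2, 1: $t2=3-1=2
cmp $t2, 1  (cmp 2,1)
bgt L0: taken
after xor $t1, $t1, 9: $t1=(-3)^9=-12
after sub $t1, $t1, 18: $t1=(-12)-18=-30
after add $t1, $t1, 14: $t1=(-30)+14=-16
after sub $t2, $t2, 1: $t2=2-1=1
cmp $t2, 1  (cmp 1,1)
bgt L0: not taken
halt.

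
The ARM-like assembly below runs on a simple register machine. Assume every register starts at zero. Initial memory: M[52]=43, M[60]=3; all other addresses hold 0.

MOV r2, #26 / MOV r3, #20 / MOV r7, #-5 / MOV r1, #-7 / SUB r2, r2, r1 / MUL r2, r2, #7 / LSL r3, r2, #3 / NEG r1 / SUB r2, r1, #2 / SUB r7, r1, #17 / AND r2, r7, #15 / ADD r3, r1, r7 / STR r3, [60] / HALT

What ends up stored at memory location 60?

-3

MOV r2, #26 → r2=26
MOV r3, #20 → r3=20
MOV r7, #-5 → r7=-5
MOV r1, #-7 → r1=-7
SUB r2, r2, r1 → r2=26-(-7)=33
MUL r2, r2, #7 → r2=33*7=231
LSL r3, r2, #3 → r3=231<<3=1848
NEG r1 → r1=-(-7)=7
SUB r2, r1, #2 → r2=7-2=5
SUB r7, r1, #17 → r7=7-17=-10
AND r2, r7, #15 → r2=(-10)&15=6
ADD r3, r1, r7 → r3=7+(-10)=-3
STR r3, [60] → M[60]=-3
halt.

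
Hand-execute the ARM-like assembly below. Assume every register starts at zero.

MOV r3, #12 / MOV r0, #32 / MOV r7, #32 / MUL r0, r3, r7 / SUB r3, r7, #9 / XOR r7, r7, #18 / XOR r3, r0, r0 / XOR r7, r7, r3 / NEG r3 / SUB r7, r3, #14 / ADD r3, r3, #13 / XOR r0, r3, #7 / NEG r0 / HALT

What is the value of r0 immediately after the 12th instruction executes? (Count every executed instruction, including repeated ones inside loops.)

10

r3=12
r0=32
r7=32
r0=12*32=384
r3=32-9=23
r7=32^18=50
r3=384^384=0
r7=50^0=50
r3=-(0)=0
r7=0-14=-14
r3=0+13=13
r0=13^7=10
After step 12: r0 = 10.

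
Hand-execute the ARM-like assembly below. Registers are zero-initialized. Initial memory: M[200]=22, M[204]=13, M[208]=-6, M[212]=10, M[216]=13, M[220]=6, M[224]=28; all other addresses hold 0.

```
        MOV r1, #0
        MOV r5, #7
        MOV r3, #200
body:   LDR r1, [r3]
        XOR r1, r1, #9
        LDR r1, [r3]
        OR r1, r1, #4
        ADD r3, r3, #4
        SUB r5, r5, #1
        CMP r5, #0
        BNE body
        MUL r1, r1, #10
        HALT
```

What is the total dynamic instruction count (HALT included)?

61

MOV r1, #0 → r1=0
MOV r5, #7 → r5=7
MOV r3, #200 → r3=200
LDR r1, [r3] → r1=M[200]=22
XOR r1, r1, #9 → r1=22^9=31
LDR r1, [r3] → r1=M[200]=22
OR r1, r1, #4 → r1=22|4=22
ADD r3, r3, #4 → r3=200+4=204
SUB r5, r5, #1 → r5=7-1=6
CMP r5, #0  (cmp 6,0)
BNE body: taken
LDR r1, [r3] → r1=M[204]=13
XOR r1, r1, #9 → r1=13^9=4
LDR r1, [r3] → r1=M[204]=13
OR r1, r1, #4 → r1=13|4=13
ADD r3, r3, #4 → r3=204+4=208
SUB r5, r5, #1 → r5=6-1=5
CMP r5, #0  (cmp 5,0)
BNE body: taken
LDR r1, [r3] → r1=M[208]=-6
XOR r1, r1, #9 → r1=(-6)^9=-13
LDR r1, [r3] → r1=M[208]=-6
OR r1, r1, #4 → r1=(-6)|4=-2
ADD r3, r3, #4 → r3=208+4=212
SUB r5, r5, #1 → r5=5-1=4
CMP r5, #0  (cmp 4,0)
BNE body: taken
LDR r1, [r3] → r1=M[212]=10
XOR r1, r1, #9 → r1=10^9=3
LDR r1, [r3] → r1=M[212]=10
OR r1, r1, #4 → r1=10|4=14
ADD r3, r3, #4 → r3=212+4=216
SUB r5, r5, #1 → r5=4-1=3
CMP r5, #0  (cmp 3,0)
BNE body: taken
LDR r1, [r3] → r1=M[216]=13
XOR r1, r1, #9 → r1=13^9=4
LDR r1, [r3] → r1=M[216]=13
OR r1, r1, #4 → r1=13|4=13
ADD r3, r3, #4 → r3=216+4=220
SUB r5, r5, #1 → r5=3-1=2
CMP r5, #0  (cmp 2,0)
BNE body: taken
LDR r1, [r3] → r1=M[220]=6
XOR r1, r1, #9 → r1=6^9=15
LDR r1, [r3] → r1=M[220]=6
OR r1, r1, #4 → r1=6|4=6
ADD r3, r3, #4 → r3=220+4=224
SUB r5, r5, #1 → r5=2-1=1
CMP r5, #0  (cmp 1,0)
BNE body: taken
LDR r1, [r3] → r1=M[224]=28
XOR r1, r1, #9 → r1=28^9=21
LDR r1, [r3] → r1=M[224]=28
OR r1, r1, #4 → r1=28|4=28
ADD r3, r3, #4 → r3=224+4=228
SUB r5, r5, #1 → r5=1-1=0
CMP r5, #0  (cmp 0,0)
BNE body: not taken
MUL r1, r1, #10 → r1=28*10=280
halt.
Total executed instructions: 61.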